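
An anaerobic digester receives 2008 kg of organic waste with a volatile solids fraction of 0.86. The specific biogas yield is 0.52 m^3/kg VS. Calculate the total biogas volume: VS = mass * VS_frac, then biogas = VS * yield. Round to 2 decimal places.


Compute volatile solids:
  VS = mass * VS_fraction = 2008 * 0.86 = 1726.88 kg
Calculate biogas volume:
  Biogas = VS * specific_yield = 1726.88 * 0.52
  Biogas = 897.98 m^3

897.98


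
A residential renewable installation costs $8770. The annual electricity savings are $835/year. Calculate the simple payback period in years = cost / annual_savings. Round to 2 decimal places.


Simple payback period = initial cost / annual savings
Payback = 8770 / 835
Payback = 10.50 years

10.50


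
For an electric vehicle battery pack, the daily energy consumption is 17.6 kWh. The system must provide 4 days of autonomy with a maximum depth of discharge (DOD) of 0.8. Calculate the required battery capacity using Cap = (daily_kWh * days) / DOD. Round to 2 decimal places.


Total energy needed = daily * days = 17.6 * 4 = 70.4 kWh
Account for depth of discharge:
  Cap = total_energy / DOD = 70.4 / 0.8
  Cap = 88.00 kWh

88.00


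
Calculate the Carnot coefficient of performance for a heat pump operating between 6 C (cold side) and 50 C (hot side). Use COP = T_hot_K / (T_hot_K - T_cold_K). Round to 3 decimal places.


Convert to Kelvin:
  T_hot = 50 + 273.15 = 323.15 K
  T_cold = 6 + 273.15 = 279.15 K
Apply Carnot COP formula:
  COP = T_hot_K / (T_hot_K - T_cold_K) = 323.15 / 44.0
  COP = 7.344

7.344


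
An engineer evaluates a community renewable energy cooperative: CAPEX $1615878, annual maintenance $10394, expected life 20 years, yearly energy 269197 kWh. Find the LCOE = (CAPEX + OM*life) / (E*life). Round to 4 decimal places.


Total cost = CAPEX + OM * lifetime = 1615878 + 10394 * 20 = 1615878 + 207880 = 1823758
Total generation = annual * lifetime = 269197 * 20 = 5383940 kWh
LCOE = 1823758 / 5383940
LCOE = 0.3387 $/kWh

0.3387


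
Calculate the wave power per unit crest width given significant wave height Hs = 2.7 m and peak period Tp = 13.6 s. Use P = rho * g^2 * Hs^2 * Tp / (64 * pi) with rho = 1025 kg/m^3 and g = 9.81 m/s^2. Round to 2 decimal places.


Apply wave power formula:
  g^2 = 9.81^2 = 96.2361
  Hs^2 = 2.7^2 = 7.29
  Numerator = rho * g^2 * Hs^2 * Tp = 1025 * 96.2361 * 7.29 * 13.6 = 9779762.7
  Denominator = 64 * pi = 201.0619
  P = 9779762.7 / 201.0619 = 48640.55 W/m

48640.55


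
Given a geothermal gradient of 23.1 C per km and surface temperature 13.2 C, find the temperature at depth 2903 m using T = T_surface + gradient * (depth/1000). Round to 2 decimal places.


Convert depth to km: 2903 / 1000 = 2.903 km
Temperature increase = gradient * depth_km = 23.1 * 2.903 = 67.06 C
Temperature at depth = T_surface + delta_T = 13.2 + 67.06
T = 80.26 C

80.26


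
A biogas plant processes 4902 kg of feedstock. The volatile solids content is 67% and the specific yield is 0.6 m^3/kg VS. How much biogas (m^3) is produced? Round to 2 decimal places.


Compute volatile solids:
  VS = mass * VS_fraction = 4902 * 0.67 = 3284.34 kg
Calculate biogas volume:
  Biogas = VS * specific_yield = 3284.34 * 0.6
  Biogas = 1970.60 m^3

1970.60


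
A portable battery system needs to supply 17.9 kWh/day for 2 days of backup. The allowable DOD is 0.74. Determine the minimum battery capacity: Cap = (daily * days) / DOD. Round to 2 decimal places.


Total energy needed = daily * days = 17.9 * 2 = 35.8 kWh
Account for depth of discharge:
  Cap = total_energy / DOD = 35.8 / 0.74
  Cap = 48.38 kWh

48.38


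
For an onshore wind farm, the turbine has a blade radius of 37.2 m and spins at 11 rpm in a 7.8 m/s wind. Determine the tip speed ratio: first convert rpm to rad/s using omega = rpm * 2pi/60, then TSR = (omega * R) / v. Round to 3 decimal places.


Convert rotational speed to rad/s:
  omega = 11 * 2 * pi / 60 = 1.1519 rad/s
Compute tip speed:
  v_tip = omega * R = 1.1519 * 37.2 = 42.851 m/s
Tip speed ratio:
  TSR = v_tip / v_wind = 42.851 / 7.8 = 5.494

5.494


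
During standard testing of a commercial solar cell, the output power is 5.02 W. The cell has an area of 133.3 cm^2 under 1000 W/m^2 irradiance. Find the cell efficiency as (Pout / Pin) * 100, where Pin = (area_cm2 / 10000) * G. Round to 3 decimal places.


First compute the input power:
  Pin = area_cm2 / 10000 * G = 133.3 / 10000 * 1000 = 13.33 W
Then compute efficiency:
  Efficiency = (Pout / Pin) * 100 = (5.02 / 13.33) * 100
  Efficiency = 37.659%

37.659


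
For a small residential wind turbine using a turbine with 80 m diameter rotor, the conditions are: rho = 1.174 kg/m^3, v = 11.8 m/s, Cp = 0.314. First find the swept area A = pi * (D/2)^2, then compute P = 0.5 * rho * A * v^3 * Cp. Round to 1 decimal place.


Step 1 -- Compute swept area:
  A = pi * (D/2)^2 = pi * (80/2)^2 = 5026.55 m^2
Step 2 -- Apply wind power equation:
  P = 0.5 * rho * A * v^3 * Cp
  v^3 = 11.8^3 = 1643.032
  P = 0.5 * 1.174 * 5026.55 * 1643.032 * 0.314
  P = 1522241.7 W

1522241.7


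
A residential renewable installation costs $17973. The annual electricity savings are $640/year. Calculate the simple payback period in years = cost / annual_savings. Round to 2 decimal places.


Simple payback period = initial cost / annual savings
Payback = 17973 / 640
Payback = 28.08 years

28.08


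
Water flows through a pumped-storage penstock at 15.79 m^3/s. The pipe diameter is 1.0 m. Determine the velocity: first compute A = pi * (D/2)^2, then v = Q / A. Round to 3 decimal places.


Compute pipe cross-sectional area:
  A = pi * (D/2)^2 = pi * (1.0/2)^2 = 0.7854 m^2
Calculate velocity:
  v = Q / A = 15.79 / 0.7854
  v = 20.104 m/s

20.104


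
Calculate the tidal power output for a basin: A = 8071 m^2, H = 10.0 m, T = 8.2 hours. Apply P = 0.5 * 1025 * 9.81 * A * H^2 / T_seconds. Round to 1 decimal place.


Convert period to seconds: T = 8.2 * 3600 = 29520.0 s
H^2 = 10.0^2 = 100.0
P = 0.5 * rho * g * A * H^2 / T
P = 0.5 * 1025 * 9.81 * 8071 * 100.0 / 29520.0
P = 137459.2 W

137459.2


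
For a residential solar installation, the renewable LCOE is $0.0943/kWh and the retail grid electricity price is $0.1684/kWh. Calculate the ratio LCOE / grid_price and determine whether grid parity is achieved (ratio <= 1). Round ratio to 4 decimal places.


Compare LCOE to grid price:
  LCOE = $0.0943/kWh, Grid price = $0.1684/kWh
  Ratio = LCOE / grid_price = 0.0943 / 0.1684 = 0.5600
  Grid parity achieved (ratio <= 1)? yes

0.5600


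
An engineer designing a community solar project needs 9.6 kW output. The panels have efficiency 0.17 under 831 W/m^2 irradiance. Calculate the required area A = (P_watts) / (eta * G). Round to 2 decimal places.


Convert target power to watts: P = 9.6 * 1000 = 9600.0 W
Compute denominator: eta * G = 0.17 * 831 = 141.27
Required area A = P / (eta * G) = 9600.0 / 141.27
A = 67.95 m^2

67.95


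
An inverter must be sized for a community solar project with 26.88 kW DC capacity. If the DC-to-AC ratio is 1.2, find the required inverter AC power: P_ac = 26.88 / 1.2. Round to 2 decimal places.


The inverter AC capacity is determined by the DC/AC ratio.
Given: P_dc = 26.88 kW, DC/AC ratio = 1.2
P_ac = P_dc / ratio = 26.88 / 1.2
P_ac = 22.40 kW

22.40


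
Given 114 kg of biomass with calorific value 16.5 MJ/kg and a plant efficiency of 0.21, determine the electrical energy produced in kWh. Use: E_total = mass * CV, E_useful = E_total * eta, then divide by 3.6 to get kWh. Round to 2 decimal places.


Total energy = mass * CV = 114 * 16.5 = 1881.0 MJ
Useful energy = total * eta = 1881.0 * 0.21 = 395.01 MJ
Convert to kWh: 395.01 / 3.6
Useful energy = 109.73 kWh

109.73


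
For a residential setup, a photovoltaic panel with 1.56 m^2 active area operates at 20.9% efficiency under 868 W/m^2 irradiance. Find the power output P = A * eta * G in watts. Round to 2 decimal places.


Use the solar power formula P = A * eta * G.
Given: A = 1.56 m^2, eta = 0.209, G = 868 W/m^2
P = 1.56 * 0.209 * 868
P = 283.00 W

283.00


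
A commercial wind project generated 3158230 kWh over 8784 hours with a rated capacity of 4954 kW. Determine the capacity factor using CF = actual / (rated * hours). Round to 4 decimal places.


Capacity factor = actual output / maximum possible output
Maximum possible = rated * hours = 4954 * 8784 = 43515936 kWh
CF = 3158230 / 43515936
CF = 0.0726

0.0726


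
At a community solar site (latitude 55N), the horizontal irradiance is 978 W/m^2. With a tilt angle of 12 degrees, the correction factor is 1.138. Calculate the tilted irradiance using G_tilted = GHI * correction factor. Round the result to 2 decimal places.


Identify the given values:
  GHI = 978 W/m^2, tilt correction factor = 1.138
Apply the formula G_tilted = GHI * factor:
  G_tilted = 978 * 1.138
  G_tilted = 1112.96 W/m^2

1112.96


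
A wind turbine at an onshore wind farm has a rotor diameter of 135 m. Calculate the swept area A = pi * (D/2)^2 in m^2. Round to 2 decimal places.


Compute the rotor radius:
  r = D / 2 = 135 / 2 = 67.5 m
Calculate swept area:
  A = pi * r^2 = pi * 67.5^2
  A = 14313.88 m^2

14313.88


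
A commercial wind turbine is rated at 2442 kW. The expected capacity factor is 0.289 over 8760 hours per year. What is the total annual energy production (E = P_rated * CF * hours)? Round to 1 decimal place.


Annual energy = rated_kW * capacity_factor * hours_per_year
Given: P_rated = 2442 kW, CF = 0.289, hours = 8760
E = 2442 * 0.289 * 8760
E = 6182264.9 kWh

6182264.9


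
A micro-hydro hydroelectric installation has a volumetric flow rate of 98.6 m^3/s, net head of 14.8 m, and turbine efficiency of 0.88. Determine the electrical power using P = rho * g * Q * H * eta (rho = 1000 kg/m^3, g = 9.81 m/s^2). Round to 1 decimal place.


Apply the hydropower formula P = rho * g * Q * H * eta
rho * g = 1000 * 9.81 = 9810.0
P = 9810.0 * 98.6 * 14.8 * 0.88
P = 12597672.4 W

12597672.4


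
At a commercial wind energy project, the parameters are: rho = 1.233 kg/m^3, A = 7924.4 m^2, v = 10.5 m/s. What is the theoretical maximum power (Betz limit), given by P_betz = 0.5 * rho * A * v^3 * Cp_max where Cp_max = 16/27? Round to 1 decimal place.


The Betz coefficient Cp_max = 16/27 = 0.5926
v^3 = 10.5^3 = 1157.625
P_betz = 0.5 * rho * A * v^3 * Cp_max
P_betz = 0.5 * 1.233 * 7924.4 * 1157.625 * 0.5926
P_betz = 3351379.3 W

3351379.3


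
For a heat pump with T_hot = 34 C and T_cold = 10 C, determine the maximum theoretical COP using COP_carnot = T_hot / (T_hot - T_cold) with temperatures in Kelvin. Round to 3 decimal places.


Convert to Kelvin:
  T_hot = 34 + 273.15 = 307.15 K
  T_cold = 10 + 273.15 = 283.15 K
Apply Carnot COP formula:
  COP = T_hot_K / (T_hot_K - T_cold_K) = 307.15 / 24.0
  COP = 12.798

12.798


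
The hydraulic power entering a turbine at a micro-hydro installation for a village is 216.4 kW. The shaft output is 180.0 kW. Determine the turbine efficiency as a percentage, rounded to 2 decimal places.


Turbine efficiency = (output power / input power) * 100
eta = (180.0 / 216.4) * 100
eta = 83.18%

83.18


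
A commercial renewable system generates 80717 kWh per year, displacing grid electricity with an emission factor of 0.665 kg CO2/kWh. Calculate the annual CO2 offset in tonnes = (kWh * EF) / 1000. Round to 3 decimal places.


CO2 offset in kg = generation * emission_factor
CO2 offset = 80717 * 0.665 = 53676.81 kg
Convert to tonnes:
  CO2 offset = 53676.81 / 1000 = 53.677 tonnes

53.677


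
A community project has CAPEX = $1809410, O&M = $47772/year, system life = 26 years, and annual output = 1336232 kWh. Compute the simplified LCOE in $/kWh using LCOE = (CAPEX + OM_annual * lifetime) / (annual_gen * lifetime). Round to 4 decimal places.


Total cost = CAPEX + OM * lifetime = 1809410 + 47772 * 26 = 1809410 + 1242072 = 3051482
Total generation = annual * lifetime = 1336232 * 26 = 34742032 kWh
LCOE = 3051482 / 34742032
LCOE = 0.0878 $/kWh

0.0878


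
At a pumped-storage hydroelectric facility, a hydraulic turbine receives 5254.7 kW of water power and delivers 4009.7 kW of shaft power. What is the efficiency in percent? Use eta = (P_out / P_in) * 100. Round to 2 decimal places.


Turbine efficiency = (output power / input power) * 100
eta = (4009.7 / 5254.7) * 100
eta = 76.31%

76.31


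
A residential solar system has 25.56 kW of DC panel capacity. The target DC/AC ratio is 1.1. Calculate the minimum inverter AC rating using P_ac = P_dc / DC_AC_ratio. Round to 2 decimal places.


The inverter AC capacity is determined by the DC/AC ratio.
Given: P_dc = 25.56 kW, DC/AC ratio = 1.1
P_ac = P_dc / ratio = 25.56 / 1.1
P_ac = 23.24 kW

23.24


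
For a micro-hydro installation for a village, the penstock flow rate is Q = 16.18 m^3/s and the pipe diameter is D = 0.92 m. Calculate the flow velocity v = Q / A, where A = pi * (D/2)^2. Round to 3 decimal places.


Compute pipe cross-sectional area:
  A = pi * (D/2)^2 = pi * (0.92/2)^2 = 0.6648 m^2
Calculate velocity:
  v = Q / A = 16.18 / 0.6648
  v = 24.340 m/s

24.340


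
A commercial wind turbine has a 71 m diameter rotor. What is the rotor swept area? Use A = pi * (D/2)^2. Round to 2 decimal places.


Compute the rotor radius:
  r = D / 2 = 71 / 2 = 35.5 m
Calculate swept area:
  A = pi * r^2 = pi * 35.5^2
  A = 3959.19 m^2

3959.19


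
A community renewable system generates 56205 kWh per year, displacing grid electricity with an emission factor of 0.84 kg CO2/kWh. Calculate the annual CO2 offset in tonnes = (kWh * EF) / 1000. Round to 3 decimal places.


CO2 offset in kg = generation * emission_factor
CO2 offset = 56205 * 0.84 = 47212.2 kg
Convert to tonnes:
  CO2 offset = 47212.2 / 1000 = 47.212 tonnes

47.212


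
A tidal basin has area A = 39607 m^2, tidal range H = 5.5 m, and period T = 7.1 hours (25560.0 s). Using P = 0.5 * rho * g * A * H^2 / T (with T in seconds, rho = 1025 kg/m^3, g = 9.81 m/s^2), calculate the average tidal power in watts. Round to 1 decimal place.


Convert period to seconds: T = 7.1 * 3600 = 25560.0 s
H^2 = 5.5^2 = 30.25
P = 0.5 * rho * g * A * H^2 / T
P = 0.5 * 1025 * 9.81 * 39607 * 30.25 / 25560.0
P = 235667.3 W

235667.3


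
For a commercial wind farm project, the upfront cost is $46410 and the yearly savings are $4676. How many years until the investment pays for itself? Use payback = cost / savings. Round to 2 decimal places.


Simple payback period = initial cost / annual savings
Payback = 46410 / 4676
Payback = 9.93 years

9.93


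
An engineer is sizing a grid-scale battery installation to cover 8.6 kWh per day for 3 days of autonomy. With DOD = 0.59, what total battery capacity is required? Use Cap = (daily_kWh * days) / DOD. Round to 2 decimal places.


Total energy needed = daily * days = 8.6 * 3 = 25.8 kWh
Account for depth of discharge:
  Cap = total_energy / DOD = 25.8 / 0.59
  Cap = 43.73 kWh

43.73


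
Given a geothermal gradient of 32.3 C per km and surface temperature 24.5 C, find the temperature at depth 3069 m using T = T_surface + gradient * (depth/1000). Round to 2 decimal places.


Convert depth to km: 3069 / 1000 = 3.069 km
Temperature increase = gradient * depth_km = 32.3 * 3.069 = 99.13 C
Temperature at depth = T_surface + delta_T = 24.5 + 99.13
T = 123.63 C

123.63


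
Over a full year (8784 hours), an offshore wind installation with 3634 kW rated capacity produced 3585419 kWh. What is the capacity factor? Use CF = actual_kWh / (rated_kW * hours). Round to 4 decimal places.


Capacity factor = actual output / maximum possible output
Maximum possible = rated * hours = 3634 * 8784 = 31921056 kWh
CF = 3585419 / 31921056
CF = 0.1123

0.1123


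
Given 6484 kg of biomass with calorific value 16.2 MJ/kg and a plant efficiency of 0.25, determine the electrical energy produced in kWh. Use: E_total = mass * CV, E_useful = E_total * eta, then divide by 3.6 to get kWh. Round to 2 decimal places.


Total energy = mass * CV = 6484 * 16.2 = 105040.8 MJ
Useful energy = total * eta = 105040.8 * 0.25 = 26260.2 MJ
Convert to kWh: 26260.2 / 3.6
Useful energy = 7294.50 kWh

7294.50


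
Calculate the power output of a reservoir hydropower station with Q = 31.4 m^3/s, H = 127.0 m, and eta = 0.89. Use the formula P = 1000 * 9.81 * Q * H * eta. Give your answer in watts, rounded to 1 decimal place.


Apply the hydropower formula P = rho * g * Q * H * eta
rho * g = 1000 * 9.81 = 9810.0
P = 9810.0 * 31.4 * 127.0 * 0.89
P = 34817083.0 W

34817083.0


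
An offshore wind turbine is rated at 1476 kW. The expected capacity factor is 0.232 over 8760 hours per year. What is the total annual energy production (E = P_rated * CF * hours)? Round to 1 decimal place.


Annual energy = rated_kW * capacity_factor * hours_per_year
Given: P_rated = 1476 kW, CF = 0.232, hours = 8760
E = 1476 * 0.232 * 8760
E = 2999704.3 kWh

2999704.3


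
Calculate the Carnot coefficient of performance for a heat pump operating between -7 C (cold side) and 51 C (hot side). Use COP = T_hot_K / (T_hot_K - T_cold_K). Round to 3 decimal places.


Convert to Kelvin:
  T_hot = 51 + 273.15 = 324.15 K
  T_cold = -7 + 273.15 = 266.15 K
Apply Carnot COP formula:
  COP = T_hot_K / (T_hot_K - T_cold_K) = 324.15 / 58.0
  COP = 5.589

5.589


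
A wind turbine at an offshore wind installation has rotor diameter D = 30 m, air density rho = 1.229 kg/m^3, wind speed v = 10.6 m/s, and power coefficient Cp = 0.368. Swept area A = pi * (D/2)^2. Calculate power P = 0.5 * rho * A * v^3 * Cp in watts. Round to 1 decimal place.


Step 1 -- Compute swept area:
  A = pi * (D/2)^2 = pi * (30/2)^2 = 706.86 m^2
Step 2 -- Apply wind power equation:
  P = 0.5 * rho * A * v^3 * Cp
  v^3 = 10.6^3 = 1191.016
  P = 0.5 * 1.229 * 706.86 * 1191.016 * 0.368
  P = 190379.3 W

190379.3


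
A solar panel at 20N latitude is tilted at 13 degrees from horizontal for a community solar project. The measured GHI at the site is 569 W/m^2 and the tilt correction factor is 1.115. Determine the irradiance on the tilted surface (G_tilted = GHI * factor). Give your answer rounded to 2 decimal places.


Identify the given values:
  GHI = 569 W/m^2, tilt correction factor = 1.115
Apply the formula G_tilted = GHI * factor:
  G_tilted = 569 * 1.115
  G_tilted = 634.44 W/m^2

634.44


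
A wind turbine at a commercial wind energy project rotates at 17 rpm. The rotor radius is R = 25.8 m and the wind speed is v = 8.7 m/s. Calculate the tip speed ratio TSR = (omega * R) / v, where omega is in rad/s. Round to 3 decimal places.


Convert rotational speed to rad/s:
  omega = 17 * 2 * pi / 60 = 1.7802 rad/s
Compute tip speed:
  v_tip = omega * R = 1.7802 * 25.8 = 45.93 m/s
Tip speed ratio:
  TSR = v_tip / v_wind = 45.93 / 8.7 = 5.279

5.279


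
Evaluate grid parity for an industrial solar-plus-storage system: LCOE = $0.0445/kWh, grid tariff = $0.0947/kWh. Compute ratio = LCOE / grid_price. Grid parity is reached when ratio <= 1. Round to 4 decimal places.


Compare LCOE to grid price:
  LCOE = $0.0445/kWh, Grid price = $0.0947/kWh
  Ratio = LCOE / grid_price = 0.0445 / 0.0947 = 0.4699
  Grid parity achieved (ratio <= 1)? yes

0.4699


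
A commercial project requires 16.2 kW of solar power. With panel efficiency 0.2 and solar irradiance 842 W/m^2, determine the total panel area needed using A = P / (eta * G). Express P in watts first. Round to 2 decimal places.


Convert target power to watts: P = 16.2 * 1000 = 16200.0 W
Compute denominator: eta * G = 0.2 * 842 = 168.4
Required area A = P / (eta * G) = 16200.0 / 168.4
A = 96.20 m^2

96.20


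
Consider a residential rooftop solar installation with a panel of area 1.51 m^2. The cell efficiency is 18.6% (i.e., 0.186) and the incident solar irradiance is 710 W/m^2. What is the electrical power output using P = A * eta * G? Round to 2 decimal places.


Use the solar power formula P = A * eta * G.
Given: A = 1.51 m^2, eta = 0.186, G = 710 W/m^2
P = 1.51 * 0.186 * 710
P = 199.41 W

199.41


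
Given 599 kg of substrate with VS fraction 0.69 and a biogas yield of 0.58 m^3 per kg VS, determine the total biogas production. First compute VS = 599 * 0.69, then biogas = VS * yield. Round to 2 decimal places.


Compute volatile solids:
  VS = mass * VS_fraction = 599 * 0.69 = 413.31 kg
Calculate biogas volume:
  Biogas = VS * specific_yield = 413.31 * 0.58
  Biogas = 239.72 m^3

239.72


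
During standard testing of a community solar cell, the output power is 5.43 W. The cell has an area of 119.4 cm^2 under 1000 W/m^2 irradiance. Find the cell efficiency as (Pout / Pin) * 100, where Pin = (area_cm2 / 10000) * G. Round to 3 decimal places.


First compute the input power:
  Pin = area_cm2 / 10000 * G = 119.4 / 10000 * 1000 = 11.94 W
Then compute efficiency:
  Efficiency = (Pout / Pin) * 100 = (5.43 / 11.94) * 100
  Efficiency = 45.477%

45.477


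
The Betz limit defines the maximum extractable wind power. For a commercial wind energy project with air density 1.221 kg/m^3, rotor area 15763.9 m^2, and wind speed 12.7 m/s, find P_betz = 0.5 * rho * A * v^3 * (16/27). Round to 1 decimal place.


The Betz coefficient Cp_max = 16/27 = 0.5926
v^3 = 12.7^3 = 2048.383
P_betz = 0.5 * rho * A * v^3 * Cp_max
P_betz = 0.5 * 1.221 * 15763.9 * 2048.383 * 0.5926
P_betz = 11681987.1 W

11681987.1


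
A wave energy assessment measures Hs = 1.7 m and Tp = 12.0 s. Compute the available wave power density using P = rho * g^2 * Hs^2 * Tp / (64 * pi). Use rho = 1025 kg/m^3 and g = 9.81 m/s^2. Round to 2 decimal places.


Apply wave power formula:
  g^2 = 9.81^2 = 96.2361
  Hs^2 = 1.7^2 = 2.89
  Numerator = rho * g^2 * Hs^2 * Tp = 1025 * 96.2361 * 2.89 * 12.0 = 3420904.65
  Denominator = 64 * pi = 201.0619
  P = 3420904.65 / 201.0619 = 17014.18 W/m

17014.18


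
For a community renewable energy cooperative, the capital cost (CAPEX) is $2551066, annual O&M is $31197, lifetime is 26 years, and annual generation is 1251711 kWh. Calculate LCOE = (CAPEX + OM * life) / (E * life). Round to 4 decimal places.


Total cost = CAPEX + OM * lifetime = 2551066 + 31197 * 26 = 2551066 + 811122 = 3362188
Total generation = annual * lifetime = 1251711 * 26 = 32544486 kWh
LCOE = 3362188 / 32544486
LCOE = 0.1033 $/kWh

0.1033


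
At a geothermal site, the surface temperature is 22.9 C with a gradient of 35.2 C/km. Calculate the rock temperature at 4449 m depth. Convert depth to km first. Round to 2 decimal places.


Convert depth to km: 4449 / 1000 = 4.449 km
Temperature increase = gradient * depth_km = 35.2 * 4.449 = 156.6 C
Temperature at depth = T_surface + delta_T = 22.9 + 156.6
T = 179.50 C

179.50


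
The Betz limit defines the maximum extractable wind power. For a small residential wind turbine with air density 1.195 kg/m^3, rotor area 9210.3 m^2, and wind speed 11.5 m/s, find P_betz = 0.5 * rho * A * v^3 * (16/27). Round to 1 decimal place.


The Betz coefficient Cp_max = 16/27 = 0.5926
v^3 = 11.5^3 = 1520.875
P_betz = 0.5 * rho * A * v^3 * Cp_max
P_betz = 0.5 * 1.195 * 9210.3 * 1520.875 * 0.5926
P_betz = 4959768.7 W

4959768.7


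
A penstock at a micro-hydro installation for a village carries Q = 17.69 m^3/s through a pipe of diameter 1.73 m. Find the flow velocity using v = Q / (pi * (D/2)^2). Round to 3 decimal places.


Compute pipe cross-sectional area:
  A = pi * (D/2)^2 = pi * (1.73/2)^2 = 2.3506 m^2
Calculate velocity:
  v = Q / A = 17.69 / 2.3506
  v = 7.526 m/s

7.526


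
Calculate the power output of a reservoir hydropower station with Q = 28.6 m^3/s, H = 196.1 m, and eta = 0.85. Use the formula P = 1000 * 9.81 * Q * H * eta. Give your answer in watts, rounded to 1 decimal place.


Apply the hydropower formula P = rho * g * Q * H * eta
rho * g = 1000 * 9.81 = 9810.0
P = 9810.0 * 28.6 * 196.1 * 0.85
P = 46766143.7 W

46766143.7


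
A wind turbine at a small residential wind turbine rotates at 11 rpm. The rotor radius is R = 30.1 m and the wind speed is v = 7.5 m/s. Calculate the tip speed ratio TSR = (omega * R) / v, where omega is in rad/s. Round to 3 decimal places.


Convert rotational speed to rad/s:
  omega = 11 * 2 * pi / 60 = 1.1519 rad/s
Compute tip speed:
  v_tip = omega * R = 1.1519 * 30.1 = 34.673 m/s
Tip speed ratio:
  TSR = v_tip / v_wind = 34.673 / 7.5 = 4.623

4.623


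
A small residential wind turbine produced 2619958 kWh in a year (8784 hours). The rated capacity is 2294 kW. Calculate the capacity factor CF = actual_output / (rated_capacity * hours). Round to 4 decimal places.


Capacity factor = actual output / maximum possible output
Maximum possible = rated * hours = 2294 * 8784 = 20150496 kWh
CF = 2619958 / 20150496
CF = 0.1300

0.1300


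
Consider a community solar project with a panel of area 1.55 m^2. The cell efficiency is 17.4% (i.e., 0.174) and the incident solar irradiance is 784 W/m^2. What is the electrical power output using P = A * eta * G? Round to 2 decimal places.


Use the solar power formula P = A * eta * G.
Given: A = 1.55 m^2, eta = 0.174, G = 784 W/m^2
P = 1.55 * 0.174 * 784
P = 211.44 W

211.44


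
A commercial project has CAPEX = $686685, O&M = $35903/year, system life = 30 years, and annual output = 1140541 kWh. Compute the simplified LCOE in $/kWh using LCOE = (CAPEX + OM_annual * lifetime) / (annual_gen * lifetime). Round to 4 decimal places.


Total cost = CAPEX + OM * lifetime = 686685 + 35903 * 30 = 686685 + 1077090 = 1763775
Total generation = annual * lifetime = 1140541 * 30 = 34216230 kWh
LCOE = 1763775 / 34216230
LCOE = 0.0515 $/kWh

0.0515


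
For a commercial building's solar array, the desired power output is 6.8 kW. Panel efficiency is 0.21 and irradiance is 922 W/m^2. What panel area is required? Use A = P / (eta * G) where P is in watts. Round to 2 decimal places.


Convert target power to watts: P = 6.8 * 1000 = 6800.0 W
Compute denominator: eta * G = 0.21 * 922 = 193.62
Required area A = P / (eta * G) = 6800.0 / 193.62
A = 35.12 m^2

35.12


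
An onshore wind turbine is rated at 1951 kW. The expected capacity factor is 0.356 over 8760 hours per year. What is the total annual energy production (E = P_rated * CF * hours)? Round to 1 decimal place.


Annual energy = rated_kW * capacity_factor * hours_per_year
Given: P_rated = 1951 kW, CF = 0.356, hours = 8760
E = 1951 * 0.356 * 8760
E = 6084310.6 kWh

6084310.6


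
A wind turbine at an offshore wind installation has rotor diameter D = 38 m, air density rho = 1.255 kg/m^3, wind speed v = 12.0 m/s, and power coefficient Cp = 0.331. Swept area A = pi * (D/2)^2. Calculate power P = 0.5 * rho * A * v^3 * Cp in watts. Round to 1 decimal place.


Step 1 -- Compute swept area:
  A = pi * (D/2)^2 = pi * (38/2)^2 = 1134.11 m^2
Step 2 -- Apply wind power equation:
  P = 0.5 * rho * A * v^3 * Cp
  v^3 = 12.0^3 = 1728.0
  P = 0.5 * 1.255 * 1134.11 * 1728.0 * 0.331
  P = 407045.1 W

407045.1


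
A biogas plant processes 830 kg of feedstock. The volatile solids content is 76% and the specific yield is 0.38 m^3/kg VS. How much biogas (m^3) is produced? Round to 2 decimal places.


Compute volatile solids:
  VS = mass * VS_fraction = 830 * 0.76 = 630.8 kg
Calculate biogas volume:
  Biogas = VS * specific_yield = 630.8 * 0.38
  Biogas = 239.70 m^3

239.70


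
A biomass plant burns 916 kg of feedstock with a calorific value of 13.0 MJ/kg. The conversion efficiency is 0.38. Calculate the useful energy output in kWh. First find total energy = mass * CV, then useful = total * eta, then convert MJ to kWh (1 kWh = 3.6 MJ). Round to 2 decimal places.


Total energy = mass * CV = 916 * 13.0 = 11908.0 MJ
Useful energy = total * eta = 11908.0 * 0.38 = 4525.04 MJ
Convert to kWh: 4525.04 / 3.6
Useful energy = 1256.96 kWh

1256.96


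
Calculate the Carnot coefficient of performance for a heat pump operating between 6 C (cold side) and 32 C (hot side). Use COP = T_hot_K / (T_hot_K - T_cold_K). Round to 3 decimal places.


Convert to Kelvin:
  T_hot = 32 + 273.15 = 305.15 K
  T_cold = 6 + 273.15 = 279.15 K
Apply Carnot COP formula:
  COP = T_hot_K / (T_hot_K - T_cold_K) = 305.15 / 26.0
  COP = 11.737

11.737


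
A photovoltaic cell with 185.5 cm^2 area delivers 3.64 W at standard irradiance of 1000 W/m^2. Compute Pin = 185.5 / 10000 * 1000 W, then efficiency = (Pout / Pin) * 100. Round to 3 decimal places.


First compute the input power:
  Pin = area_cm2 / 10000 * G = 185.5 / 10000 * 1000 = 18.55 W
Then compute efficiency:
  Efficiency = (Pout / Pin) * 100 = (3.64 / 18.55) * 100
  Efficiency = 19.623%

19.623


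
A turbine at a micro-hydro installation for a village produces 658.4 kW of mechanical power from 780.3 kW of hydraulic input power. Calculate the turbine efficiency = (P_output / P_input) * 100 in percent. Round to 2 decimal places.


Turbine efficiency = (output power / input power) * 100
eta = (658.4 / 780.3) * 100
eta = 84.38%

84.38


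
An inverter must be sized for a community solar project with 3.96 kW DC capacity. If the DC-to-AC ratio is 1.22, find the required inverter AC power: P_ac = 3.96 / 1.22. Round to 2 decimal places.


The inverter AC capacity is determined by the DC/AC ratio.
Given: P_dc = 3.96 kW, DC/AC ratio = 1.22
P_ac = P_dc / ratio = 3.96 / 1.22
P_ac = 3.25 kW

3.25


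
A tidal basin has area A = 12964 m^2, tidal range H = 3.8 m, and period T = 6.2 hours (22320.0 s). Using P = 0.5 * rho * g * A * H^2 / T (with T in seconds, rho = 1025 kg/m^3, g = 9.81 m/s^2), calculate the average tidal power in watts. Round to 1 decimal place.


Convert period to seconds: T = 6.2 * 3600 = 22320.0 s
H^2 = 3.8^2 = 14.44
P = 0.5 * rho * g * A * H^2 / T
P = 0.5 * 1025 * 9.81 * 12964 * 14.44 / 22320.0
P = 42167.2 W

42167.2


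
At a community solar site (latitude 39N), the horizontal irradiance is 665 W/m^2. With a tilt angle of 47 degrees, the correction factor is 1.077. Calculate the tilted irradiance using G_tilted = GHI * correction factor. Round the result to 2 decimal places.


Identify the given values:
  GHI = 665 W/m^2, tilt correction factor = 1.077
Apply the formula G_tilted = GHI * factor:
  G_tilted = 665 * 1.077
  G_tilted = 716.21 W/m^2

716.21


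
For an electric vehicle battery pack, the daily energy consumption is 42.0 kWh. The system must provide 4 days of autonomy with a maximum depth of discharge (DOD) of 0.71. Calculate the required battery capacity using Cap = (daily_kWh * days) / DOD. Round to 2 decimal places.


Total energy needed = daily * days = 42.0 * 4 = 168.0 kWh
Account for depth of discharge:
  Cap = total_energy / DOD = 168.0 / 0.71
  Cap = 236.62 kWh

236.62


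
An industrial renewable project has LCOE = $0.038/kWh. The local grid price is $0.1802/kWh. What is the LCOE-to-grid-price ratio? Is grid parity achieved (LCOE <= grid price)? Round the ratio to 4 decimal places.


Compare LCOE to grid price:
  LCOE = $0.038/kWh, Grid price = $0.1802/kWh
  Ratio = LCOE / grid_price = 0.038 / 0.1802 = 0.2109
  Grid parity achieved (ratio <= 1)? yes

0.2109


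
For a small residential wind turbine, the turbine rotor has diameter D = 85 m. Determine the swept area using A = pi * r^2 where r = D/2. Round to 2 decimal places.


Compute the rotor radius:
  r = D / 2 = 85 / 2 = 42.5 m
Calculate swept area:
  A = pi * r^2 = pi * 42.5^2
  A = 5674.50 m^2

5674.50


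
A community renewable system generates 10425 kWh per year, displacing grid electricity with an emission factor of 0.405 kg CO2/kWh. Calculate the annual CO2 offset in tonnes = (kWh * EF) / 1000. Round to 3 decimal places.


CO2 offset in kg = generation * emission_factor
CO2 offset = 10425 * 0.405 = 4222.13 kg
Convert to tonnes:
  CO2 offset = 4222.13 / 1000 = 4.222 tonnes

4.222


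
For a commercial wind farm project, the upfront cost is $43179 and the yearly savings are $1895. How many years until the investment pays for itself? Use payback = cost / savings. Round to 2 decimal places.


Simple payback period = initial cost / annual savings
Payback = 43179 / 1895
Payback = 22.79 years

22.79


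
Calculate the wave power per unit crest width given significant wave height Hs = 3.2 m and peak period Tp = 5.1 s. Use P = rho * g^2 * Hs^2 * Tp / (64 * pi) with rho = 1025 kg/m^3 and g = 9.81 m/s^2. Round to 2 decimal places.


Apply wave power formula:
  g^2 = 9.81^2 = 96.2361
  Hs^2 = 3.2^2 = 10.24
  Numerator = rho * g^2 * Hs^2 * Tp = 1025 * 96.2361 * 10.24 * 5.1 = 5151479.94
  Denominator = 64 * pi = 201.0619
  P = 5151479.94 / 201.0619 = 25621.36 W/m

25621.36


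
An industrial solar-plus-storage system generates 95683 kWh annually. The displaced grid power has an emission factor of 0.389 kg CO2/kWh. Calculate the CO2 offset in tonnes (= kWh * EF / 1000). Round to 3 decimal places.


CO2 offset in kg = generation * emission_factor
CO2 offset = 95683 * 0.389 = 37220.69 kg
Convert to tonnes:
  CO2 offset = 37220.69 / 1000 = 37.221 tonnes

37.221


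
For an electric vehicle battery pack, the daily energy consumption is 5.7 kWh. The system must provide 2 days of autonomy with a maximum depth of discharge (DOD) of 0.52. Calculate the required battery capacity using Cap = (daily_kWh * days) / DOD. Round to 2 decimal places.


Total energy needed = daily * days = 5.7 * 2 = 11.4 kWh
Account for depth of discharge:
  Cap = total_energy / DOD = 11.4 / 0.52
  Cap = 21.92 kWh

21.92


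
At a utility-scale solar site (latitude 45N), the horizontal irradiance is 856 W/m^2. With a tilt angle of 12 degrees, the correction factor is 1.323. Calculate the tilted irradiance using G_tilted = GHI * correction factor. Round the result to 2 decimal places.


Identify the given values:
  GHI = 856 W/m^2, tilt correction factor = 1.323
Apply the formula G_tilted = GHI * factor:
  G_tilted = 856 * 1.323
  G_tilted = 1132.49 W/m^2

1132.49


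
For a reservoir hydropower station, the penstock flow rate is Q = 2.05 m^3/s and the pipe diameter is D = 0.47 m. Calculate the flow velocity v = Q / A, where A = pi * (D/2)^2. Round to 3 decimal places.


Compute pipe cross-sectional area:
  A = pi * (D/2)^2 = pi * (0.47/2)^2 = 0.1735 m^2
Calculate velocity:
  v = Q / A = 2.05 / 0.1735
  v = 11.816 m/s

11.816


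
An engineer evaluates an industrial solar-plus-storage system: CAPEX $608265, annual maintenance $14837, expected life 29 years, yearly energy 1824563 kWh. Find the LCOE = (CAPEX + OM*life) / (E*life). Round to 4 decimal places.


Total cost = CAPEX + OM * lifetime = 608265 + 14837 * 29 = 608265 + 430273 = 1038538
Total generation = annual * lifetime = 1824563 * 29 = 52912327 kWh
LCOE = 1038538 / 52912327
LCOE = 0.0196 $/kWh

0.0196


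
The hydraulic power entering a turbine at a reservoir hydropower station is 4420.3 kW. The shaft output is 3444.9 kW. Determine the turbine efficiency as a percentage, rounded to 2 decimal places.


Turbine efficiency = (output power / input power) * 100
eta = (3444.9 / 4420.3) * 100
eta = 77.93%

77.93


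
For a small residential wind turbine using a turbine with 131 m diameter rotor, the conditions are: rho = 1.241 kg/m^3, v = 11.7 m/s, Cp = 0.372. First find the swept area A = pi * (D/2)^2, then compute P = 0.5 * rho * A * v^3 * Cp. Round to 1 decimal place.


Step 1 -- Compute swept area:
  A = pi * (D/2)^2 = pi * (131/2)^2 = 13478.22 m^2
Step 2 -- Apply wind power equation:
  P = 0.5 * rho * A * v^3 * Cp
  v^3 = 11.7^3 = 1601.613
  P = 0.5 * 1.241 * 13478.22 * 1601.613 * 0.372
  P = 4982815.2 W

4982815.2


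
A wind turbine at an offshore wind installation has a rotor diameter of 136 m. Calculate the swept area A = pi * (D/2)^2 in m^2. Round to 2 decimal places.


Compute the rotor radius:
  r = D / 2 = 136 / 2 = 68.0 m
Calculate swept area:
  A = pi * r^2 = pi * 68.0^2
  A = 14526.72 m^2

14526.72


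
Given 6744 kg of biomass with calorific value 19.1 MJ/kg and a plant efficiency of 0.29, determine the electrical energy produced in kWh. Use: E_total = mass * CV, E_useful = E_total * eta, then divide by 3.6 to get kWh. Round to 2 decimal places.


Total energy = mass * CV = 6744 * 19.1 = 128810.4 MJ
Useful energy = total * eta = 128810.4 * 0.29 = 37355.02 MJ
Convert to kWh: 37355.02 / 3.6
Useful energy = 10376.39 kWh

10376.39


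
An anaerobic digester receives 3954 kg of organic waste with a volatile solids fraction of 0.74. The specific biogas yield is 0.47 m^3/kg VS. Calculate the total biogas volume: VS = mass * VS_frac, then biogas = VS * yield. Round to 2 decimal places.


Compute volatile solids:
  VS = mass * VS_fraction = 3954 * 0.74 = 2925.96 kg
Calculate biogas volume:
  Biogas = VS * specific_yield = 2925.96 * 0.47
  Biogas = 1375.20 m^3

1375.20


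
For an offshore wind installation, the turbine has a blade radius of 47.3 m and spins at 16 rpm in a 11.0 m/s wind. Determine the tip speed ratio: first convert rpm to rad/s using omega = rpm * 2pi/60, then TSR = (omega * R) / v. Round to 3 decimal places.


Convert rotational speed to rad/s:
  omega = 16 * 2 * pi / 60 = 1.6755 rad/s
Compute tip speed:
  v_tip = omega * R = 1.6755 * 47.3 = 79.252 m/s
Tip speed ratio:
  TSR = v_tip / v_wind = 79.252 / 11.0 = 7.205

7.205


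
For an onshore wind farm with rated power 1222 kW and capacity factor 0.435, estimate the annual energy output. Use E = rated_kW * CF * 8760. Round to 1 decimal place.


Annual energy = rated_kW * capacity_factor * hours_per_year
Given: P_rated = 1222 kW, CF = 0.435, hours = 8760
E = 1222 * 0.435 * 8760
E = 4656553.2 kWh

4656553.2


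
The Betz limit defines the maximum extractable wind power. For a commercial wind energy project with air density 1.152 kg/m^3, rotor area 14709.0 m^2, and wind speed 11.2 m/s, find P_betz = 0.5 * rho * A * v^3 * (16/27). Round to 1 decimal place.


The Betz coefficient Cp_max = 16/27 = 0.5926
v^3 = 11.2^3 = 1404.928
P_betz = 0.5 * rho * A * v^3 * Cp_max
P_betz = 0.5 * 1.152 * 14709.0 * 1404.928 * 0.5926
P_betz = 7053682.7 W

7053682.7


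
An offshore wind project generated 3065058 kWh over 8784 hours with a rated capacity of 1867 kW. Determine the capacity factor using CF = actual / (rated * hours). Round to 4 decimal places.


Capacity factor = actual output / maximum possible output
Maximum possible = rated * hours = 1867 * 8784 = 16399728 kWh
CF = 3065058 / 16399728
CF = 0.1869

0.1869


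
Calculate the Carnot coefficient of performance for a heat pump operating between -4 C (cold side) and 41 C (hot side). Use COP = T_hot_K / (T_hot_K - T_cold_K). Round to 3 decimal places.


Convert to Kelvin:
  T_hot = 41 + 273.15 = 314.15 K
  T_cold = -4 + 273.15 = 269.15 K
Apply Carnot COP formula:
  COP = T_hot_K / (T_hot_K - T_cold_K) = 314.15 / 45.0
  COP = 6.981

6.981


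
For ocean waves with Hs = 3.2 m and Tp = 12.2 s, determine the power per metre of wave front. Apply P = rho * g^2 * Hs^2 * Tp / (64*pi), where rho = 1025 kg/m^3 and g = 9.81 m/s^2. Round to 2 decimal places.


Apply wave power formula:
  g^2 = 9.81^2 = 96.2361
  Hs^2 = 3.2^2 = 10.24
  Numerator = rho * g^2 * Hs^2 * Tp = 1025 * 96.2361 * 10.24 * 12.2 = 12323148.09
  Denominator = 64 * pi = 201.0619
  P = 12323148.09 / 201.0619 = 61290.31 W/m

61290.31


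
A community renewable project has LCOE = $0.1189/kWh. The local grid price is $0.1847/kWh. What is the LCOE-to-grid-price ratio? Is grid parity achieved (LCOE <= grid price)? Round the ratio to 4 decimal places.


Compare LCOE to grid price:
  LCOE = $0.1189/kWh, Grid price = $0.1847/kWh
  Ratio = LCOE / grid_price = 0.1189 / 0.1847 = 0.6437
  Grid parity achieved (ratio <= 1)? yes

0.6437


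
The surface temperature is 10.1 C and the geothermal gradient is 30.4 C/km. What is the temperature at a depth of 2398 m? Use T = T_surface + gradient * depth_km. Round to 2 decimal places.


Convert depth to km: 2398 / 1000 = 2.398 km
Temperature increase = gradient * depth_km = 30.4 * 2.398 = 72.9 C
Temperature at depth = T_surface + delta_T = 10.1 + 72.9
T = 83.00 C

83.00


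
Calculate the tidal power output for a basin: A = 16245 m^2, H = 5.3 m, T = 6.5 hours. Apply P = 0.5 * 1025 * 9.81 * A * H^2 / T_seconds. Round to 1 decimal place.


Convert period to seconds: T = 6.5 * 3600 = 23400.0 s
H^2 = 5.3^2 = 28.09
P = 0.5 * rho * g * A * H^2 / T
P = 0.5 * 1025 * 9.81 * 16245 * 28.09 / 23400.0
P = 98043.4 W

98043.4
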